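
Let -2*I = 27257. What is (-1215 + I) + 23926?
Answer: 18165/2 ≈ 9082.5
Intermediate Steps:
I = -27257/2 (I = -1/2*27257 = -27257/2 ≈ -13629.)
(-1215 + I) + 23926 = (-1215 - 27257/2) + 23926 = -29687/2 + 23926 = 18165/2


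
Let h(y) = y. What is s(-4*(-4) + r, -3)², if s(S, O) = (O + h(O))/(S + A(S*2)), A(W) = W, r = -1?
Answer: 4/225 ≈ 0.017778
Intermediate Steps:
s(S, O) = 2*O/(3*S) (s(S, O) = (O + O)/(S + S*2) = (2*O)/(S + 2*S) = (2*O)/((3*S)) = (2*O)*(1/(3*S)) = 2*O/(3*S))
s(-4*(-4) + r, -3)² = ((⅔)*(-3)/(-4*(-4) - 1))² = ((⅔)*(-3)/(16 - 1))² = ((⅔)*(-3)/15)² = ((⅔)*(-3)*(1/15))² = (-2/15)² = 4/225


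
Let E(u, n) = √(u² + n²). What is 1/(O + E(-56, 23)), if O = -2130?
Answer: -426/906647 - √3665/4533235 ≈ -0.00048322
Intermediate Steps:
E(u, n) = √(n² + u²)
1/(O + E(-56, 23)) = 1/(-2130 + √(23² + (-56)²)) = 1/(-2130 + √(529 + 3136)) = 1/(-2130 + √3665)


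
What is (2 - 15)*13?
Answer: -169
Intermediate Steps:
(2 - 15)*13 = -13*13 = -169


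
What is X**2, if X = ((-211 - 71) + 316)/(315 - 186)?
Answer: 1156/16641 ≈ 0.069467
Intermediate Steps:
X = 34/129 (X = (-282 + 316)/129 = 34*(1/129) = 34/129 ≈ 0.26357)
X**2 = (34/129)**2 = 1156/16641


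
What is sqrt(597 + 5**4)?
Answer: sqrt(1222) ≈ 34.957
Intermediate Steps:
sqrt(597 + 5**4) = sqrt(597 + 625) = sqrt(1222)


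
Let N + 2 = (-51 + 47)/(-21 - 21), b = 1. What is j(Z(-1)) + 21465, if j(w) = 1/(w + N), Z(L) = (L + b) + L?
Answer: 1309344/61 ≈ 21465.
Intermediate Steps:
Z(L) = 1 + 2*L (Z(L) = (L + 1) + L = (1 + L) + L = 1 + 2*L)
N = -40/21 (N = -2 + (-51 + 47)/(-21 - 21) = -2 - 4/(-42) = -2 - 4*(-1/42) = -2 + 2/21 = -40/21 ≈ -1.9048)
j(w) = 1/(-40/21 + w) (j(w) = 1/(w - 40/21) = 1/(-40/21 + w))
j(Z(-1)) + 21465 = 21/(-40 + 21*(1 + 2*(-1))) + 21465 = 21/(-40 + 21*(1 - 2)) + 21465 = 21/(-40 + 21*(-1)) + 21465 = 21/(-40 - 21) + 21465 = 21/(-61) + 21465 = 21*(-1/61) + 21465 = -21/61 + 21465 = 1309344/61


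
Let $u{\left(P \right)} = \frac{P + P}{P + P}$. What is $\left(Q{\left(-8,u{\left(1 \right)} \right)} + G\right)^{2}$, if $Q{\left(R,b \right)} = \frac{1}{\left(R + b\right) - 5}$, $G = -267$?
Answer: $\frac{10272025}{144} \approx 71334.0$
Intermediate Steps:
$u{\left(P \right)} = 1$ ($u{\left(P \right)} = \frac{2 P}{2 P} = 2 P \frac{1}{2 P} = 1$)
$Q{\left(R,b \right)} = \frac{1}{-5 + R + b}$
$\left(Q{\left(-8,u{\left(1 \right)} \right)} + G\right)^{2} = \left(\frac{1}{-5 - 8 + 1} - 267\right)^{2} = \left(\frac{1}{-12} - 267\right)^{2} = \left(- \frac{1}{12} - 267\right)^{2} = \left(- \frac{3205}{12}\right)^{2} = \frac{10272025}{144}$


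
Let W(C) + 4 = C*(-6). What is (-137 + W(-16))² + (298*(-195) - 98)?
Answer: -56183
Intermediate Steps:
W(C) = -4 - 6*C (W(C) = -4 + C*(-6) = -4 - 6*C)
(-137 + W(-16))² + (298*(-195) - 98) = (-137 + (-4 - 6*(-16)))² + (298*(-195) - 98) = (-137 + (-4 + 96))² + (-58110 - 98) = (-137 + 92)² - 58208 = (-45)² - 58208 = 2025 - 58208 = -56183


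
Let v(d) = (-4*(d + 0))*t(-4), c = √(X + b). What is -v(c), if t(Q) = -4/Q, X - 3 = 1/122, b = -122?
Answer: 6*I*√196786/61 ≈ 43.633*I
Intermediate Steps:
X = 367/122 (X = 3 + 1/122 = 367/122 ≈ 3.0082)
c = 3*I*√196786/122 (c = √(367/122 - 122) = √(-14517/122) = 3*I*√196786/122 ≈ 10.908*I)
v(d) = -4*d (v(d) = (-4*(d + 0))*(-4/(-4)) = (-4*d)*(-4*(-¼)) = -4*d*1 = -4*d)
-v(c) = -(-4)*3*I*√196786/122 = -(-6)*I*√196786/61 = 6*I*√196786/61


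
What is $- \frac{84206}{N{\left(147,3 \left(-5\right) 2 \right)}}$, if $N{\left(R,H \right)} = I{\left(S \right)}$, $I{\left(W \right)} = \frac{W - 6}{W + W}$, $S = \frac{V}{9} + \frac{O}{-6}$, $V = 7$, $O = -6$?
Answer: $\frac{1347296}{19} \approx 70910.0$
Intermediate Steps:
$S = \frac{16}{9}$ ($S = \frac{7}{9} - \frac{6}{-6} = 7 \cdot \frac{1}{9} - -1 = \frac{7}{9} + 1 = \frac{16}{9} \approx 1.7778$)
$I{\left(W \right)} = \frac{-6 + W}{2 W}$
$N{\left(R,H \right)} = - \frac{19}{16}$ ($N{\left(R,H \right)} = \frac{-6 + \frac{16}{9}}{2 \cdot \frac{16}{9}} = \frac{1}{2} \cdot \frac{9}{16} \left(- \frac{38}{9}\right) = - \frac{19}{16}$)
$- \frac{84206}{N{\left(147,3 \left(-5\right) 2 \right)}} = - \frac{84206}{- \frac{19}{16}} = \left(-84206\right) \left(- \frac{16}{19}\right) = \frac{1347296}{19}$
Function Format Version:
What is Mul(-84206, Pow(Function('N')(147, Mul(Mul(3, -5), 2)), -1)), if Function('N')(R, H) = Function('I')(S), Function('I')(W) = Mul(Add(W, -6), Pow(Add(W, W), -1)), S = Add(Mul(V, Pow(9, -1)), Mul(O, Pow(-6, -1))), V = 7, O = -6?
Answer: Rational(1347296, 19) ≈ 70910.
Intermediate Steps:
S = Rational(16, 9) (S = Add(Mul(7, Pow(9, -1)), Mul(-6, Pow(-6, -1))) = Add(Mul(7, Rational(1, 9)), Mul(-6, Rational(-1, 6))) = Add(Rational(7, 9), 1) = Rational(16, 9) ≈ 1.7778)
Function('I')(W) = Mul(Rational(1, 2), Pow(W, -1), Add(-6, W)) (Function('I')(W) = Mul(Add(-6, W), Pow(Mul(2, W), -1)) = Mul(Add(-6, W), Mul(Rational(1, 2), Pow(W, -1))) = Mul(Rational(1, 2), Pow(W, -1), Add(-6, W)))
Function('N')(R, H) = Rational(-19, 16) (Function('N')(R, H) = Mul(Rational(1, 2), Pow(Rational(16, 9), -1), Add(-6, Rational(16, 9))) = Mul(Rational(1, 2), Rational(9, 16), Rational(-38, 9)) = Rational(-19, 16))
Mul(-84206, Pow(Function('N')(147, Mul(Mul(3, -5), 2)), -1)) = Mul(-84206, Pow(Rational(-19, 16), -1)) = Mul(-84206, Rational(-16, 19)) = Rational(1347296, 19)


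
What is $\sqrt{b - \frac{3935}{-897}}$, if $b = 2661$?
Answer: $\frac{2 \sqrt{536148561}}{897} \approx 51.627$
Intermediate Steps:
$\sqrt{b - \frac{3935}{-897}} = \sqrt{2661 - \frac{3935}{-897}} = \sqrt{2661 - - \frac{3935}{897}} = \sqrt{2661 + \frac{3935}{897}} = \sqrt{\frac{2390852}{897}} = \frac{2 \sqrt{536148561}}{897}$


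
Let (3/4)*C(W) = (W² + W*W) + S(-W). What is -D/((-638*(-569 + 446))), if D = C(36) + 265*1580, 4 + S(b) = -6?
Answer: -633214/117711 ≈ -5.3794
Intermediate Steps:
S(b) = -10 (S(b) = -4 - 6 = -10)
C(W) = -40/3 + 8*W²/3 (C(W) = 4*((W² + W*W) - 10)/3 = 4*((W² + W²) - 10)/3 = 4*(2*W² - 10)/3 = 4*(-10 + 2*W²)/3 = -40/3 + 8*W²/3)
D = 1266428/3 (D = (-40/3 + (8/3)*36²) + 265*1580 = (-40/3 + (8/3)*1296) + 418700 = (-40/3 + 3456) + 418700 = 10328/3 + 418700 = 1266428/3 ≈ 4.2214e+5)
-D/((-638*(-569 + 446))) = -1266428/(3*((-638*(-569 + 446)))) = -1266428/(3*((-638*(-123)))) = -1266428/(3*78474) = -1*633214/117711 = -633214/117711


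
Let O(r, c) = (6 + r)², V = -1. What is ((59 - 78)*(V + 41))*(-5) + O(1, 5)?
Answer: 3849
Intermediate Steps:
((59 - 78)*(V + 41))*(-5) + O(1, 5) = ((59 - 78)*(-1 + 41))*(-5) + (6 + 1)² = -19*40*(-5) + 7² = -760*(-5) + 49 = 3800 + 49 = 3849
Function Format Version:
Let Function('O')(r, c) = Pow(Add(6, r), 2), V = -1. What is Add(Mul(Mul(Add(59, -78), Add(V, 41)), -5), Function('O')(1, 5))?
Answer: 3849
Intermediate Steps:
Add(Mul(Mul(Add(59, -78), Add(V, 41)), -5), Function('O')(1, 5)) = Add(Mul(Mul(Add(59, -78), Add(-1, 41)), -5), Pow(Add(6, 1), 2)) = Add(Mul(Mul(-19, 40), -5), Pow(7, 2)) = Add(Mul(-760, -5), 49) = Add(3800, 49) = 3849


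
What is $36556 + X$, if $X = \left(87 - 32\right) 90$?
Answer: $41506$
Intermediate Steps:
$X = 4950$ ($X = 55 \cdot 90 = 4950$)
$36556 + X = 36556 + 4950 = 41506$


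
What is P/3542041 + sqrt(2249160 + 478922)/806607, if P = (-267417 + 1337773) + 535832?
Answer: 1606188/3542041 + sqrt(2728082)/806607 ≈ 0.45551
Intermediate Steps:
P = 1606188 (P = 1070356 + 535832 = 1606188)
P/3542041 + sqrt(2249160 + 478922)/806607 = 1606188/3542041 + sqrt(2249160 + 478922)/806607 = 1606188*(1/3542041) + sqrt(2728082)*(1/806607) = 1606188/3542041 + sqrt(2728082)/806607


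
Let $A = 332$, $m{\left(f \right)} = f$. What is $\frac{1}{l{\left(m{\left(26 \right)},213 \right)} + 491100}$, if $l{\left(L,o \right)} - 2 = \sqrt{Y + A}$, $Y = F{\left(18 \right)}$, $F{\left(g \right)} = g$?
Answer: $\frac{245551}{120590587027} - \frac{5 \sqrt{14}}{241181174054} \approx 2.0362 \cdot 10^{-6}$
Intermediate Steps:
$Y = 18$
$l{\left(L,o \right)} = 2 + 5 \sqrt{14}$ ($l{\left(L,o \right)} = 2 + \sqrt{18 + 332} = 2 + \sqrt{350} = 2 + 5 \sqrt{14}$)
$\frac{1}{l{\left(m{\left(26 \right)},213 \right)} + 491100} = \frac{1}{\left(2 + 5 \sqrt{14}\right) + 491100} = \frac{1}{491102 + 5 \sqrt{14}}$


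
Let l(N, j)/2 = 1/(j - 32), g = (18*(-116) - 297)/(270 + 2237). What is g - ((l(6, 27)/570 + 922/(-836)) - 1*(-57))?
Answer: -4467918721/78594450 ≈ -56.848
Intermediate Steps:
g = -2385/2507 (g = (-2088 - 297)/2507 = -2385*1/2507 = -2385/2507 ≈ -0.95134)
l(N, j) = 2/(-32 + j) (l(N, j) = 2/(j - 32) = 2/(-32 + j))
g - ((l(6, 27)/570 + 922/(-836)) - 1*(-57)) = -2385/2507 - (((2/(-32 + 27))/570 + 922/(-836)) - 1*(-57)) = -2385/2507 - (((2/(-5))*(1/570) + 922*(-1/836)) + 57) = -2385/2507 - (((2*(-⅕))*(1/570) - 461/418) + 57) = -2385/2507 - ((-⅖*1/570 - 461/418) + 57) = -2385/2507 - ((-1/1425 - 461/418) + 57) = -2385/2507 - (-34597/31350 + 57) = -2385/2507 - 1*1752353/31350 = -2385/2507 - 1752353/31350 = -4467918721/78594450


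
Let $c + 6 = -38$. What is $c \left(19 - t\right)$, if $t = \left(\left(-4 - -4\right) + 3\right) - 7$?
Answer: $-1012$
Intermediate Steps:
$c = -44$ ($c = -6 - 38 = -44$)
$t = -4$ ($t = \left(\left(-4 + 4\right) + 3\right) - 7 = \left(0 + 3\right) - 7 = 3 - 7 = -4$)
$c \left(19 - t\right) = - 44 \left(19 - -4\right) = - 44 \left(19 + 4\right) = \left(-44\right) 23 = -1012$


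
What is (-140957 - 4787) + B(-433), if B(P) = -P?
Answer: -145311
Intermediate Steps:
(-140957 - 4787) + B(-433) = (-140957 - 4787) - 1*(-433) = -145744 + 433 = -145311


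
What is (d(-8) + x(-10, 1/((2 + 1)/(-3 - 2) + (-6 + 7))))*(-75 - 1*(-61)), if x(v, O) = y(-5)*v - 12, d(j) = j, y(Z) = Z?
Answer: -420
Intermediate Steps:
x(v, O) = -12 - 5*v (x(v, O) = -5*v - 12 = -12 - 5*v)
(d(-8) + x(-10, 1/((2 + 1)/(-3 - 2) + (-6 + 7))))*(-75 - 1*(-61)) = (-8 + (-12 - 5*(-10)))*(-75 - 1*(-61)) = (-8 + (-12 + 50))*(-75 + 61) = (-8 + 38)*(-14) = 30*(-14) = -420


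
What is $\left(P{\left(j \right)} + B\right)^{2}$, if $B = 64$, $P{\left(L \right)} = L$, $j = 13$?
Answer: $5929$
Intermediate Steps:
$\left(P{\left(j \right)} + B\right)^{2} = \left(13 + 64\right)^{2} = 77^{2} = 5929$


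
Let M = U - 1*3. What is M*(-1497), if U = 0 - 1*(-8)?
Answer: -7485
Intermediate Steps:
U = 8 (U = 0 + 8 = 8)
M = 5 (M = 8 - 1*3 = 8 - 3 = 5)
M*(-1497) = 5*(-1497) = -7485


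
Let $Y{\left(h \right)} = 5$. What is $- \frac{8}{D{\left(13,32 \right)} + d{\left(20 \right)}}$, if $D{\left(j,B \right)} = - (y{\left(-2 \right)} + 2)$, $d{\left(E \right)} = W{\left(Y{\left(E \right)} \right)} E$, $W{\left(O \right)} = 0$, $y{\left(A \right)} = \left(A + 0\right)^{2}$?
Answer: $\frac{4}{3} \approx 1.3333$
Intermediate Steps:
$y{\left(A \right)} = A^{2}$
$d{\left(E \right)} = 0$ ($d{\left(E \right)} = 0 E = 0$)
$D{\left(j,B \right)} = -6$ ($D{\left(j,B \right)} = - (\left(-2\right)^{2} + 2) = - (4 + 2) = \left(-1\right) 6 = -6$)
$- \frac{8}{D{\left(13,32 \right)} + d{\left(20 \right)}} = - \frac{8}{-6 + 0} = - \frac{8}{-6} = \left(-8\right) \left(- \frac{1}{6}\right) = \frac{4}{3}$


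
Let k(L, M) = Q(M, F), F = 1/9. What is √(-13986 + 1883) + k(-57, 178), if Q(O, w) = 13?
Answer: 13 + 7*I*√247 ≈ 13.0 + 110.01*I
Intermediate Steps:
F = ⅑ ≈ 0.11111
k(L, M) = 13
√(-13986 + 1883) + k(-57, 178) = √(-13986 + 1883) + 13 = √(-12103) + 13 = 7*I*√247 + 13 = 13 + 7*I*√247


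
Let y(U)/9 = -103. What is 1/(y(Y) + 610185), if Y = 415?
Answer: 1/609258 ≈ 1.6413e-6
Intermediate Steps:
y(U) = -927 (y(U) = 9*(-103) = -927)
1/(y(Y) + 610185) = 1/(-927 + 610185) = 1/609258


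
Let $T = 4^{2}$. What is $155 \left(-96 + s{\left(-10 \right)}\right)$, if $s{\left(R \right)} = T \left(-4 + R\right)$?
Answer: $-49600$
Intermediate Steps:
$T = 16$
$s{\left(R \right)} = -64 + 16 R$ ($s{\left(R \right)} = 16 \left(-4 + R\right) = -64 + 16 R$)
$155 \left(-96 + s{\left(-10 \right)}\right) = 155 \left(-96 + \left(-64 + 16 \left(-10\right)\right)\right) = 155 \left(-96 - 224\right) = 155 \left(-320\right) = -49600$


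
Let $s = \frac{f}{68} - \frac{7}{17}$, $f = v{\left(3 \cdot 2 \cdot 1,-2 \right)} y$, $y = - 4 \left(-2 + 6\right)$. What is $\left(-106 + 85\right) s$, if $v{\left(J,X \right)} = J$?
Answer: $\frac{651}{17} \approx 38.294$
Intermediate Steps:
$y = -16$ ($y = \left(-4\right) 4 = -16$)
$f = -96$ ($f = 3 \cdot 2 \cdot 1 \left(-16\right) = 6 \cdot 1 \left(-16\right) = 6 \left(-16\right) = -96$)
$s = - \frac{31}{17}$ ($s = - \frac{96}{68} - \frac{7}{17} = \left(-96\right) \frac{1}{68} - \frac{7}{17} = - \frac{24}{17} - \frac{7}{17} = - \frac{31}{17} \approx -1.8235$)
$\left(-106 + 85\right) s = \left(-106 + 85\right) \left(- \frac{31}{17}\right) = \left(-21\right) \left(- \frac{31}{17}\right) = \frac{651}{17}$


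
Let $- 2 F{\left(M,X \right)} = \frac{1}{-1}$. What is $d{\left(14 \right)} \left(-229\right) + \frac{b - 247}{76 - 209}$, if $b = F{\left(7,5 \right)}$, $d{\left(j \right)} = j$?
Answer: $- \frac{852303}{266} \approx -3204.1$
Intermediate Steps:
$F{\left(M,X \right)} = \frac{1}{2}$ ($F{\left(M,X \right)} = - \frac{1}{2 \left(-1\right)} = \left(- \frac{1}{2}\right) \left(-1\right) = \frac{1}{2}$)
$b = \frac{1}{2} \approx 0.5$
$d{\left(14 \right)} \left(-229\right) + \frac{b - 247}{76 - 209} = 14 \left(-229\right) + \frac{\frac{1}{2} - 247}{76 - 209} = -3206 - \frac{493}{2 \left(-133\right)} = -3206 - - \frac{493}{266} = -3206 + \frac{493}{266} = - \frac{852303}{266}$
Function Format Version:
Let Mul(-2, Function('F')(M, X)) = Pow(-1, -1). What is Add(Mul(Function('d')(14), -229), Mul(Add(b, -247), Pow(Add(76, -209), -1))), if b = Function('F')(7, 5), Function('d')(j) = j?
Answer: Rational(-852303, 266) ≈ -3204.1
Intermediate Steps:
Function('F')(M, X) = Rational(1, 2) (Function('F')(M, X) = Mul(Rational(-1, 2), Pow(-1, -1)) = Mul(Rational(-1, 2), -1) = Rational(1, 2))
b = Rational(1, 2) ≈ 0.50000
Add(Mul(Function('d')(14), -229), Mul(Add(b, -247), Pow(Add(76, -209), -1))) = Add(Mul(14, -229), Mul(Add(Rational(1, 2), -247), Pow(Add(76, -209), -1))) = Add(-3206, Mul(Rational(-493, 2), Pow(-133, -1))) = Add(-3206, Mul(Rational(-493, 2), Rational(-1, 133))) = Add(-3206, Rational(493, 266)) = Rational(-852303, 266)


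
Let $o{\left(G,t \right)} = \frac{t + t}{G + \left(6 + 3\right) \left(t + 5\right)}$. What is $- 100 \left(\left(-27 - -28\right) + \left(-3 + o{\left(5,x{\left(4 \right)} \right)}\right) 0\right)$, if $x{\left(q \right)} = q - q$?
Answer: $-100$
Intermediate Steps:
$x{\left(q \right)} = 0$
$o{\left(G,t \right)} = \frac{2 t}{45 + G + 9 t}$ ($o{\left(G,t \right)} = \frac{2 t}{G + 9 \left(5 + t\right)} = \frac{2 t}{G + \left(45 + 9 t\right)} = \frac{2 t}{45 + G + 9 t}$)
$- 100 \left(\left(-27 - -28\right) + \left(-3 + o{\left(5,x{\left(4 \right)} \right)}\right) 0\right) = - 100 \left(\left(-27 - -28\right) + \left(-3 + 2 \cdot 0 \frac{1}{45 + 5 + 9 \cdot 0}\right) 0\right) = - 100 \left(\left(-27 + 28\right) + \left(-3 + 2 \cdot 0 \frac{1}{45 + 5 + 0}\right) 0\right) = - 100 \left(1 + \left(-3 + 2 \cdot 0 \cdot \frac{1}{50}\right) 0\right) = - 100 \left(1 + \left(-3 + 0\right) 0\right) = - 100 \left(1 - 0\right) = - 100 \left(1 + 0\right) = \left(-100\right) 1 = -100$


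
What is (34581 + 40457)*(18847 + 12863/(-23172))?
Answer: 16384915774099/11586 ≈ 1.4142e+9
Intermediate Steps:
(34581 + 40457)*(18847 + 12863/(-23172)) = 75038*(18847 + 12863*(-1/23172)) = 75038*(18847 - 12863/23172) = 75038*(436709821/23172) = 16384915774099/11586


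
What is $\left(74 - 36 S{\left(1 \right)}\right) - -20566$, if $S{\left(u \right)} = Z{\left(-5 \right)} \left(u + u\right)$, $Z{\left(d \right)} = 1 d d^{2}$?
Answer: $29640$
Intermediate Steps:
$Z{\left(d \right)} = d^{3}$ ($Z{\left(d \right)} = d d^{2} = d^{3}$)
$S{\left(u \right)} = - 250 u$ ($S{\left(u \right)} = \left(-5\right)^{3} \left(u + u\right) = - 125 \cdot 2 u = - 250 u$)
$\left(74 - 36 S{\left(1 \right)}\right) - -20566 = \left(74 - 36 \left(\left(-250\right) 1\right)\right) - -20566 = \left(74 - -9000\right) + 20566 = \left(74 + 9000\right) + 20566 = 9074 + 20566 = 29640$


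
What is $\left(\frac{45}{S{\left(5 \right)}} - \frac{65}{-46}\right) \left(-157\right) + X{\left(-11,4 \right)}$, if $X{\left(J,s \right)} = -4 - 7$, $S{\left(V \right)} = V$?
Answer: $- \frac{75709}{46} \approx -1645.8$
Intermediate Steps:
$X{\left(J,s \right)} = -11$ ($X{\left(J,s \right)} = -4 - 7 = -11$)
$\left(\frac{45}{S{\left(5 \right)}} - \frac{65}{-46}\right) \left(-157\right) + X{\left(-11,4 \right)} = \left(\frac{45}{5} - \frac{65}{-46}\right) \left(-157\right) - 11 = \left(45 \cdot \frac{1}{5} - - \frac{65}{46}\right) \left(-157\right) - 11 = \left(9 + \frac{65}{46}\right) \left(-157\right) - 11 = \frac{479}{46} \left(-157\right) - 11 = - \frac{75203}{46} - 11 = - \frac{75709}{46}$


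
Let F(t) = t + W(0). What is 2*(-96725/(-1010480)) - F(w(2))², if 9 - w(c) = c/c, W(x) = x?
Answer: -6447727/101048 ≈ -63.809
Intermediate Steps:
w(c) = 8 (w(c) = 9 - c/c = 9 - 1*1 = 9 - 1 = 8)
F(t) = t (F(t) = t + 0 = t)
2*(-96725/(-1010480)) - F(w(2))² = 2*(-96725/(-1010480)) - 1*8² = 2*(-96725*(-1/1010480)) - 1*64 = 2*(19345/202096) - 64 = 19345/101048 - 64 = -6447727/101048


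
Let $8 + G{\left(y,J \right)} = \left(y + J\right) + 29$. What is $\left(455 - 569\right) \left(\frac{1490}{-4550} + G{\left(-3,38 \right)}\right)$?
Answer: $- \frac{2887734}{455} \approx -6346.7$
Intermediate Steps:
$G{\left(y,J \right)} = 21 + J + y$ ($G{\left(y,J \right)} = -8 + \left(\left(y + J\right) + 29\right) = -8 + \left(\left(J + y\right) + 29\right) = -8 + \left(29 + J + y\right) = 21 + J + y$)
$\left(455 - 569\right) \left(\frac{1490}{-4550} + G{\left(-3,38 \right)}\right) = \left(455 - 569\right) \left(\frac{1490}{-4550} + \left(21 + 38 - 3\right)\right) = \left(455 - 569\right) \left(1490 \left(- \frac{1}{4550}\right) + 56\right) = \left(455 - 569\right) \left(- \frac{149}{455} + 56\right) = \left(-114\right) \frac{25331}{455} = - \frac{2887734}{455}$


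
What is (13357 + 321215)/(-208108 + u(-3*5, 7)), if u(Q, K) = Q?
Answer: -334572/208123 ≈ -1.6076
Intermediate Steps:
(13357 + 321215)/(-208108 + u(-3*5, 7)) = (13357 + 321215)/(-208108 - 3*5) = 334572/(-208108 - 15) = 334572/(-208123) = 334572*(-1/208123) = -334572/208123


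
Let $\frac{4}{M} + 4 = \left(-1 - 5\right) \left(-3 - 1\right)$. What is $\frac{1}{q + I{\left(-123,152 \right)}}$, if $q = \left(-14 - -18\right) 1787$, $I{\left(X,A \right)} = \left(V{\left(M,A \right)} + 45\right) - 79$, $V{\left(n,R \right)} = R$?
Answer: $\frac{1}{7266} \approx 0.00013763$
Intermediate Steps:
$M = \frac{1}{5}$ ($M = \frac{4}{-4 + \left(-1 - 5\right) \left(-3 - 1\right)} = \frac{4}{-4 - -24} = \frac{4}{-4 + 24} = \frac{4}{20} = 4 \cdot \frac{1}{20} = \frac{1}{5} \approx 0.2$)
$I{\left(X,A \right)} = -34 + A$ ($I{\left(X,A \right)} = \left(A + 45\right) - 79 = \left(45 + A\right) - 79 = -34 + A$)
$q = 7148$ ($q = \left(-14 + 18\right) 1787 = 4 \cdot 1787 = 7148$)
$\frac{1}{q + I{\left(-123,152 \right)}} = \frac{1}{7148 + \left(-34 + 152\right)} = \frac{1}{7148 + 118} = \frac{1}{7266}$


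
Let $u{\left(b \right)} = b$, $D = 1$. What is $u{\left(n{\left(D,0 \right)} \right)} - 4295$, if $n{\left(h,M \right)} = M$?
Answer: $-4295$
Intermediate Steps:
$u{\left(n{\left(D,0 \right)} \right)} - 4295 = 0 - 4295 = -4295$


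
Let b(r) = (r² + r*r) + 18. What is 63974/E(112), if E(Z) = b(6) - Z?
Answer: -31987/11 ≈ -2907.9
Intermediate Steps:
b(r) = 18 + 2*r² (b(r) = (r² + r²) + 18 = 2*r² + 18 = 18 + 2*r²)
E(Z) = 90 - Z (E(Z) = (18 + 2*6²) - Z = (18 + 2*36) - Z = (18 + 72) - Z = 90 - Z)
63974/E(112) = 63974/(90 - 1*112) = 63974/(90 - 112) = 63974/(-22) = 63974*(-1/22) = -31987/11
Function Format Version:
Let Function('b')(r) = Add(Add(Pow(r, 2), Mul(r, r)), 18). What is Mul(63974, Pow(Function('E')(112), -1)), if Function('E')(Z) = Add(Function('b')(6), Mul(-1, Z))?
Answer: Rational(-31987, 11) ≈ -2907.9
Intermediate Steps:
Function('b')(r) = Add(18, Mul(2, Pow(r, 2))) (Function('b')(r) = Add(Add(Pow(r, 2), Pow(r, 2)), 18) = Add(Mul(2, Pow(r, 2)), 18) = Add(18, Mul(2, Pow(r, 2))))
Function('E')(Z) = Add(90, Mul(-1, Z)) (Function('E')(Z) = Add(Add(18, Mul(2, Pow(6, 2))), Mul(-1, Z)) = Add(Add(18, Mul(2, 36)), Mul(-1, Z)) = Add(Add(18, 72), Mul(-1, Z)) = Add(90, Mul(-1, Z)))
Mul(63974, Pow(Function('E')(112), -1)) = Mul(63974, Pow(Add(90, Mul(-1, 112)), -1)) = Mul(63974, Pow(Add(90, -112), -1)) = Mul(63974, Pow(-22, -1)) = Mul(63974, Rational(-1, 22)) = Rational(-31987, 11)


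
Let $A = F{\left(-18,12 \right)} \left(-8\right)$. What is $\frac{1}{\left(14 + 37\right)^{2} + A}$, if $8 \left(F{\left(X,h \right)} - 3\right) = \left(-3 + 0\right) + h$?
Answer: $\frac{1}{2568} \approx 0.00038941$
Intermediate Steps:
$F{\left(X,h \right)} = \frac{21}{8} + \frac{h}{8}$ ($F{\left(X,h \right)} = 3 + \frac{\left(-3 + 0\right) + h}{8} = 3 + \frac{-3 + h}{8} = 3 + \left(- \frac{3}{8} + \frac{h}{8}\right) = \frac{21}{8} + \frac{h}{8}$)
$A = -33$ ($A = \left(\frac{21}{8} + \frac{1}{8} \cdot 12\right) \left(-8\right) = \left(\frac{21}{8} + \frac{3}{2}\right) \left(-8\right) = \frac{33}{8} \left(-8\right) = -33$)
$\frac{1}{\left(14 + 37\right)^{2} + A} = \frac{1}{\left(14 + 37\right)^{2} - 33} = \frac{1}{51^{2} - 33} = \frac{1}{2601 - 33} = \frac{1}{2568}$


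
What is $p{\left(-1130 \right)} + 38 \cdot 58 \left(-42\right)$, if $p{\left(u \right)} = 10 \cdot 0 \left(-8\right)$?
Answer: $-92568$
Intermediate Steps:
$p{\left(u \right)} = 0$ ($p{\left(u \right)} = 0 \left(-8\right) = 0$)
$p{\left(-1130 \right)} + 38 \cdot 58 \left(-42\right) = 0 + 38 \cdot 58 \left(-42\right) = 0 + 2204 \left(-42\right) = 0 - 92568 = -92568$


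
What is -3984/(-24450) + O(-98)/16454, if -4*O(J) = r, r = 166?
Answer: 21512687/134100100 ≈ 0.16042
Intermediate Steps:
O(J) = -83/2 (O(J) = -¼*166 = -83/2)
-3984/(-24450) + O(-98)/16454 = -3984/(-24450) - 83/2/16454 = -3984*(-1/24450) - 83/2*1/16454 = 664/4075 - 83/32908 = 21512687/134100100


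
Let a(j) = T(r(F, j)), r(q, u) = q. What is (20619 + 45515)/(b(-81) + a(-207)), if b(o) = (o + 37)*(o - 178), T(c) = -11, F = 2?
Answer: 66134/11385 ≈ 5.8089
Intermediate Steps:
a(j) = -11
b(o) = (-178 + o)*(37 + o) (b(o) = (37 + o)*(-178 + o) = (-178 + o)*(37 + o))
(20619 + 45515)/(b(-81) + a(-207)) = (20619 + 45515)/((-6586 + (-81)**2 - 141*(-81)) - 11) = 66134/((-6586 + 6561 + 11421) - 11) = 66134/(11396 - 11) = 66134/11385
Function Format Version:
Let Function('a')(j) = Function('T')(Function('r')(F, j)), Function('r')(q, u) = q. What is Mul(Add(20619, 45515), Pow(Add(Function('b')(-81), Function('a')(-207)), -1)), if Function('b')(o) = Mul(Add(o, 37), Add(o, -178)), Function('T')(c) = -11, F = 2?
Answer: Rational(66134, 11385) ≈ 5.8089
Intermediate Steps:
Function('a')(j) = -11
Function('b')(o) = Mul(Add(-178, o), Add(37, o)) (Function('b')(o) = Mul(Add(37, o), Add(-178, o)) = Mul(Add(-178, o), Add(37, o)))
Mul(Add(20619, 45515), Pow(Add(Function('b')(-81), Function('a')(-207)), -1)) = Mul(Add(20619, 45515), Pow(Add(Add(-6586, Pow(-81, 2), Mul(-141, -81)), -11), -1)) = Mul(66134, Pow(Add(Add(-6586, 6561, 11421), -11), -1)) = Mul(66134, Pow(Add(11396, -11), -1)) = Mul(66134, Pow(11385, -1)) = Mul(66134, Rational(1, 11385)) = Rational(66134, 11385)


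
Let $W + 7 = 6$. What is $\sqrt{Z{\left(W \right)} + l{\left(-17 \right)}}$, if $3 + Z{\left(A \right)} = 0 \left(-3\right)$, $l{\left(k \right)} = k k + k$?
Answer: $\sqrt{269} \approx 16.401$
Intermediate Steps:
$l{\left(k \right)} = k + k^{2}$ ($l{\left(k \right)} = k^{2} + k = k + k^{2}$)
$W = -1$ ($W = -7 + 6 = -1$)
$Z{\left(A \right)} = -3$ ($Z{\left(A \right)} = -3 + 0 \left(-3\right) = -3 + 0 = -3$)
$\sqrt{Z{\left(W \right)} + l{\left(-17 \right)}} = \sqrt{-3 - 17 \left(1 - 17\right)} = \sqrt{-3 - -272} = \sqrt{-3 + 272} = \sqrt{269}$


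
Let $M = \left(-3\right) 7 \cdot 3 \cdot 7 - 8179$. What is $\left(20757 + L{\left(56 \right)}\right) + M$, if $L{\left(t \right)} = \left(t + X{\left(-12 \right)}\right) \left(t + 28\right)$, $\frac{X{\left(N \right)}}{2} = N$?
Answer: $14825$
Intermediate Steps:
$X{\left(N \right)} = 2 N$
$L{\left(t \right)} = \left(-24 + t\right) \left(28 + t\right)$ ($L{\left(t \right)} = \left(t + 2 \left(-12\right)\right) \left(t + 28\right) = \left(t - 24\right) \left(28 + t\right) = \left(-24 + t\right) \left(28 + t\right)$)
$M = -8620$ ($M = \left(-21\right) 3 \cdot 7 - 8179 = \left(-63\right) 7 - 8179 = -441 - 8179 = -8620$)
$\left(20757 + L{\left(56 \right)}\right) + M = \left(20757 + \left(-672 + 56^{2} + 4 \cdot 56\right)\right) - 8620 = \left(20757 + \left(-672 + 3136 + 224\right)\right) - 8620 = \left(20757 + 2688\right) - 8620 = 23445 - 8620 = 14825$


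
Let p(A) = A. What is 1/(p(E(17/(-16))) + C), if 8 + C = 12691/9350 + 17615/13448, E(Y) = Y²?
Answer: -2011820800/8457508237 ≈ -0.23787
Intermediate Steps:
C = -335270791/62869400 (C = -8 + (12691/9350 + 17615/13448) = -8 + 167684409/62869400 = -335270791/62869400 ≈ -5.3328)
1/(p(E(17/(-16))) + C) = 1/((17/(-16))² - 335270791/62869400) = 1/((17*(-1/16))² - 335270791/62869400) = 1/((-17/16)² - 335270791/62869400) = 1/(289/256 - 335270791/62869400) = 1/(-8457508237/2011820800) = -2011820800/8457508237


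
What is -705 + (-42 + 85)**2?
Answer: 1144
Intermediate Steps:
-705 + (-42 + 85)**2 = -705 + 43**2 = -705 + 1849 = 1144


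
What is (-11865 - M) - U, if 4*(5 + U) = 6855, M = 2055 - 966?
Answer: -58651/4 ≈ -14663.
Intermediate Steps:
M = 1089
U = 6835/4 (U = -5 + (¼)*6855 = -5 + 6855/4 = 6835/4 ≈ 1708.8)
(-11865 - M) - U = (-11865 - 1*1089) - 1*6835/4 = (-11865 - 1089) - 6835/4 = -12954 - 6835/4 = -58651/4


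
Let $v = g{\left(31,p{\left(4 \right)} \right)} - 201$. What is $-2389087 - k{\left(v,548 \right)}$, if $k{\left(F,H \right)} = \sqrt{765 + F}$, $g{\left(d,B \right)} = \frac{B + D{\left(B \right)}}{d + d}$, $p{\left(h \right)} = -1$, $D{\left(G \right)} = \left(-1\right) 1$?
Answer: $-2389087 - \frac{\sqrt{541973}}{31} \approx -2.3891 \cdot 10^{6}$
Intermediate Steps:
$D{\left(G \right)} = -1$
$g{\left(d,B \right)} = \frac{-1 + B}{2 d}$ ($g{\left(d,B \right)} = \frac{B - 1}{d + d} = \frac{-1 + B}{2 d}$)
$v = - \frac{6232}{31}$ ($v = \frac{-1 - 1}{2 \cdot 31} - 201 = \frac{1}{2} \cdot \frac{1}{31} \left(-2\right) - 201 = - \frac{1}{31} - 201 = - \frac{6232}{31} \approx -201.03$)
$-2389087 - k{\left(v,548 \right)} = -2389087 - \sqrt{765 - \frac{6232}{31}} = -2389087 - \sqrt{\frac{17483}{31}} = -2389087 - \frac{\sqrt{541973}}{31}$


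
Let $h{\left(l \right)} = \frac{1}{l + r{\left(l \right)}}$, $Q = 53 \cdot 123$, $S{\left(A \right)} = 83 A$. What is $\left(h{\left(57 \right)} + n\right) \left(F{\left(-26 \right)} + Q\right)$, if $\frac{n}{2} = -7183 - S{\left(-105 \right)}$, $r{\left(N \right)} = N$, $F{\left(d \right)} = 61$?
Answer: $\frac{1149187130}{57} \approx 2.0161 \cdot 10^{7}$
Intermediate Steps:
$Q = 6519$
$h{\left(l \right)} = \frac{1}{2 l}$ ($h{\left(l \right)} = \frac{1}{l + l} = \frac{1}{2 l}$)
$n = 3064$ ($n = 2 \left(-7183 - 83 \left(-105\right)\right) = 2 \left(-7183 - -8715\right) = 2 \left(-7183 + 8715\right) = 2 \cdot 1532 = 3064$)
$\left(h{\left(57 \right)} + n\right) \left(F{\left(-26 \right)} + Q\right) = \left(\frac{1}{2 \cdot 57} + 3064\right) \left(61 + 6519\right) = \left(\frac{1}{2} \cdot \frac{1}{57} + 3064\right) 6580 = \left(\frac{1}{114} + 3064\right) 6580 = \frac{349297}{114} \cdot 6580 = \frac{1149187130}{57}$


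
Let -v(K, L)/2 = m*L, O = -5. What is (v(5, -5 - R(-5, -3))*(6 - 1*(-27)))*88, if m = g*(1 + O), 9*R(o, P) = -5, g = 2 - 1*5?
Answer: 309760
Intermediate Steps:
g = -3 (g = 2 - 5 = -3)
R(o, P) = -5/9 (R(o, P) = (⅑)*(-5) = -5/9)
m = 12 (m = -3*(1 - 5) = -3*(-4) = 12)
v(K, L) = -24*L
(v(5, -5 - R(-5, -3))*(6 - 1*(-27)))*88 = ((-24*(-5 - 1*(-5/9)))*(6 - 1*(-27)))*88 = ((-24*(-5 + 5/9))*(6 + 27))*88 = (-24*(-40/9)*33)*88 = ((320/3)*33)*88 = 3520*88 = 309760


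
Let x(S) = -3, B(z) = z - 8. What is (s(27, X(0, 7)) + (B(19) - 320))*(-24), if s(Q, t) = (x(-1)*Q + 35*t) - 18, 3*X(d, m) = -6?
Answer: 11472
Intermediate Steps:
B(z) = -8 + z
X(d, m) = -2 (X(d, m) = (1/3)*(-6) = -2)
s(Q, t) = -18 - 3*Q + 35*t (s(Q, t) = (-3*Q + 35*t) - 18 = -18 - 3*Q + 35*t)
(s(27, X(0, 7)) + (B(19) - 320))*(-24) = ((-18 - 3*27 + 35*(-2)) + ((-8 + 19) - 320))*(-24) = ((-18 - 81 - 70) + (11 - 320))*(-24) = (-169 - 309)*(-24) = -478*(-24) = 11472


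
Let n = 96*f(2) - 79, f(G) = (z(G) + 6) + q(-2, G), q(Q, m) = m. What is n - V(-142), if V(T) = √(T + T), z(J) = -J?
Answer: 497 - 2*I*√71 ≈ 497.0 - 16.852*I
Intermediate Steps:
f(G) = 6 (f(G) = (-G + 6) + G = (6 - G) + G = 6)
V(T) = √2*√T (V(T) = √(2*T) = √2*√T)
n = 497 (n = 96*6 - 79 = 576 - 79 = 497)
n - V(-142) = 497 - √2*√(-142) = 497 - √2*I*√142 = 497 - 2*I*√71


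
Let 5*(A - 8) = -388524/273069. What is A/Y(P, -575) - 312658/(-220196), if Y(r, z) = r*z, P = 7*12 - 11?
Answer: 2986036967810749/2103251872058250 ≈ 1.4197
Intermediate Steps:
P = 73 (P = 84 - 11 = 73)
A = 3511412/455115 (A = 8 + (-388524/273069)/5 = 8 + (-388524*1/273069)/5 = 8 + (1/5)*(-129508/91023) = 8 - 129508/455115 = 3511412/455115 ≈ 7.7154)
A/Y(P, -575) - 312658/(-220196) = 3511412/(455115*((73*(-575)))) - 312658/(-220196) = (3511412/455115)/(-41975) - 312658*(-1/220196) = (3511412/455115)*(-1/41975) + 156329/110098 = -3511412/19103452125 + 156329/110098 = 2986036967810749/2103251872058250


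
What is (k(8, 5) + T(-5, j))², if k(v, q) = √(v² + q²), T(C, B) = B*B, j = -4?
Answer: (16 + √89)² ≈ 646.89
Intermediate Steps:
T(C, B) = B²
k(v, q) = √(q² + v²)
(k(8, 5) + T(-5, j))² = (√(5² + 8²) + (-4)²)² = (√(25 + 64) + 16)² = (√89 + 16)² = (16 + √89)²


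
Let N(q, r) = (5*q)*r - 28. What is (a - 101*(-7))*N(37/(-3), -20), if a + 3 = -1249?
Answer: -1970720/3 ≈ -6.5691e+5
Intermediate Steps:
a = -1252 (a = -3 - 1249 = -1252)
N(q, r) = -28 + 5*q*r (N(q, r) = 5*q*r - 28 = -28 + 5*q*r)
(a - 101*(-7))*N(37/(-3), -20) = (-1252 - 101*(-7))*(-28 + 5*(37/(-3))*(-20)) = (-1252 + 707)*(-28 + 5*(37*(-⅓))*(-20)) = -545*(-28 + 5*(-37/3)*(-20)) = -545*(-28 + 3700/3) = -545*3616/3 = -1970720/3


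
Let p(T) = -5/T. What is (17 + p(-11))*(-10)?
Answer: -1920/11 ≈ -174.55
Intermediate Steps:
(17 + p(-11))*(-10) = (17 - 5/(-11))*(-10) = (17 - 5*(-1/11))*(-10) = (17 + 5/11)*(-10) = (192/11)*(-10) = -1920/11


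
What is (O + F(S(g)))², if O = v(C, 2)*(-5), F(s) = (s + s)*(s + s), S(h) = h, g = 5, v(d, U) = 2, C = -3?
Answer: 8100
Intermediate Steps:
F(s) = 4*s² (F(s) = (2*s)*(2*s) = 4*s²)
O = -10 (O = 2*(-5) = -10)
(O + F(S(g)))² = (-10 + 4*5²)² = (-10 + 4*25)² = (-10 + 100)² = 90² = 8100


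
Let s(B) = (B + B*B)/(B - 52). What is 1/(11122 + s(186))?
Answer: 67/762565 ≈ 8.7861e-5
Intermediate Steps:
s(B) = (B + B²)/(-52 + B)
1/(11122 + s(186)) = 1/(11122 + 186*(1 + 186)/(-52 + 186)) = 1/(11122 + 186*187/134) = 1/(11122 + 186*(1/134)*187) = 1/(11122 + 17391/67) = 1/(762565/67) = 67/762565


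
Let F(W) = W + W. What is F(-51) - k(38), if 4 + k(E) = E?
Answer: -136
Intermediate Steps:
k(E) = -4 + E
F(W) = 2*W
F(-51) - k(38) = 2*(-51) - (-4 + 38) = -102 - 1*34 = -102 - 34 = -136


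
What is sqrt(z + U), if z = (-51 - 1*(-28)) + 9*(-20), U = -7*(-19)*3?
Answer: 14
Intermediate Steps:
U = 399 (U = 133*3 = 399)
z = -203 (z = (-51 + 28) - 180 = -23 - 180 = -203)
sqrt(z + U) = sqrt(-203 + 399) = sqrt(196) = 14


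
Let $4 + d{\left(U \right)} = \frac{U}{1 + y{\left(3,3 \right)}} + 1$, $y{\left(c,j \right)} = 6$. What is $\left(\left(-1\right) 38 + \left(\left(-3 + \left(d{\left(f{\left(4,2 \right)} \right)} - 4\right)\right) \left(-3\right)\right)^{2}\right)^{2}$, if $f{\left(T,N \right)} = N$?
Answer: $\frac{1580380516}{2401} \approx 6.5822 \cdot 10^{5}$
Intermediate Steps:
$d{\left(U \right)} = -3 + \frac{U}{7}$ ($d{\left(U \right)} = -4 + \left(\frac{U}{1 + 6} + 1\right) = -4 + \left(\frac{U}{7} + 1\right) = -4 + \left(1 + \frac{U}{7}\right) = -3 + \frac{U}{7}$)
$\left(\left(-1\right) 38 + \left(\left(-3 + \left(d{\left(f{\left(4,2 \right)} \right)} - 4\right)\right) \left(-3\right)\right)^{2}\right)^{2} = \left(\left(-1\right) 38 + \left(\left(-3 + \left(\left(-3 + \frac{1}{7} \cdot 2\right) - 4\right)\right) \left(-3\right)\right)^{2}\right)^{2} = \left(-38 + \left(\left(-3 + \left(\left(-3 + \frac{2}{7}\right) - 4\right)\right) \left(-3\right)\right)^{2}\right)^{2} = \left(-38 + \left(\left(-3 - \frac{47}{7}\right) \left(-3\right)\right)^{2}\right)^{2} = \left(-38 + \left(\left(- \frac{68}{7}\right) \left(-3\right)\right)^{2}\right)^{2} = \left(-38 + \left(\frac{204}{7}\right)^{2}\right)^{2} = \left(-38 + \frac{41616}{49}\right)^{2} = \left(\frac{39754}{49}\right)^{2} = \frac{1580380516}{2401}$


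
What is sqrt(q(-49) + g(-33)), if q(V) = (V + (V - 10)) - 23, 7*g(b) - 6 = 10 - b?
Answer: 2*I*sqrt(31) ≈ 11.136*I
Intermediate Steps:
g(b) = 16/7 - b/7 (g(b) = 6/7 + (10 - b)/7 = 6/7 + (10/7 - b/7) = 16/7 - b/7)
q(V) = -33 + 2*V (q(V) = (V + (-10 + V)) - 23 = (-10 + 2*V) - 23 = -33 + 2*V)
sqrt(q(-49) + g(-33)) = sqrt((-33 + 2*(-49)) + (16/7 - 1/7*(-33))) = sqrt((-33 - 98) + (16/7 + 33/7)) = sqrt(-131 + 7) = sqrt(-124) = 2*I*sqrt(31)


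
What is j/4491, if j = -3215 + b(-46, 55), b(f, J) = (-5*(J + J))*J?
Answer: -11155/1497 ≈ -7.4516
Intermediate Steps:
b(f, J) = -10*J² (b(f, J) = (-10*J)*J = -10*J²)
j = -33465 (j = -3215 - 10*55² = -3215 - 10*3025 = -3215 - 30250 = -33465)
j/4491 = -33465/4491 = -33465*1/4491 = -11155/1497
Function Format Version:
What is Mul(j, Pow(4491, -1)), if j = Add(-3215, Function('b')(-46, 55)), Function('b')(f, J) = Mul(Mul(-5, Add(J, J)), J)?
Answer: Rational(-11155, 1497) ≈ -7.4516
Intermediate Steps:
Function('b')(f, J) = Mul(-10, Pow(J, 2)) (Function('b')(f, J) = Mul(Mul(-5, Mul(2, J)), J) = Mul(Mul(-10, J), J) = Mul(-10, Pow(J, 2)))
j = -33465 (j = Add(-3215, Mul(-10, Pow(55, 2))) = Add(-3215, Mul(-10, 3025)) = Add(-3215, -30250) = -33465)
Mul(j, Pow(4491, -1)) = Mul(-33465, Pow(4491, -1)) = Mul(-33465, Rational(1, 4491)) = Rational(-11155, 1497)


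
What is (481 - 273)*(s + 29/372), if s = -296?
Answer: -5724316/93 ≈ -61552.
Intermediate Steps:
(481 - 273)*(s + 29/372) = (481 - 273)*(-296 + 29/372) = 208*(-296 + 29*(1/372)) = 208*(-296 + 29/372) = 208*(-110083/372) = -5724316/93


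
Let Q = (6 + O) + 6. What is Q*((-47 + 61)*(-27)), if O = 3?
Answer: -5670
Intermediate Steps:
Q = 15 (Q = (6 + 3) + 6 = 9 + 6 = 15)
Q*((-47 + 61)*(-27)) = 15*((-47 + 61)*(-27)) = 15*(14*(-27)) = 15*(-378) = -5670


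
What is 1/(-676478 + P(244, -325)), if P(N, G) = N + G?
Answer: -1/676559 ≈ -1.4781e-6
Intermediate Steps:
P(N, G) = G + N
1/(-676478 + P(244, -325)) = 1/(-676478 + (-325 + 244)) = 1/(-676478 - 81) = 1/(-676559) = -1/676559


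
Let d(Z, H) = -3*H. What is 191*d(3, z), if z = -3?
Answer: 1719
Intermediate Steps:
191*d(3, z) = 191*(-3*(-3)) = 191*9 = 1719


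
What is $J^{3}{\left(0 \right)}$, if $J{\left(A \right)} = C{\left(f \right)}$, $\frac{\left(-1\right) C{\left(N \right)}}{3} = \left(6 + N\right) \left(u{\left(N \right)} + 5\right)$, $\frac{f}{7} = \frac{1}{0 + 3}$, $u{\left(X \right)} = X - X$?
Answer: $-1953125$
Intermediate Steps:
$u{\left(X \right)} = 0$
$f = \frac{7}{3}$ ($f = \frac{7}{0 + 3} = \frac{7}{3} \approx 2.3333$)
$C{\left(N \right)} = -90 - 15 N$ ($C{\left(N \right)} = - 3 \left(6 + N\right) \left(0 + 5\right) = - 3 \left(6 + N\right) 5 = - 3 \left(30 + 5 N\right) = -90 - 15 N$)
$J{\left(A \right)} = -125$ ($J{\left(A \right)} = -90 - 35 = -125$)
$J^{3}{\left(0 \right)} = \left(-125\right)^{3} = -1953125$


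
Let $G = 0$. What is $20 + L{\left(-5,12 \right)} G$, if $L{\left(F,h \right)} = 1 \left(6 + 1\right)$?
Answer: $20$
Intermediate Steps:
$L{\left(F,h \right)} = 7$ ($L{\left(F,h \right)} = 1 \cdot 7 = 7$)
$20 + L{\left(-5,12 \right)} G = 20 + 7 \cdot 0 = 20 + 0 = 20$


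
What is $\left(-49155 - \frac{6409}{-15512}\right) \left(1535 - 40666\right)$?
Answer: $\frac{29836837748581}{15512} \approx 1.9235 \cdot 10^{9}$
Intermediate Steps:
$\left(-49155 - \frac{6409}{-15512}\right) \left(1535 - 40666\right) = \left(-49155 - - \frac{6409}{15512}\right) \left(-39131\right) = \left(-49155 + \frac{6409}{15512}\right) \left(-39131\right) = \left(- \frac{762485951}{15512}\right) \left(-39131\right) = \frac{29836837748581}{15512}$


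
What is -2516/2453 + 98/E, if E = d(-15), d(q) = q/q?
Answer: 237878/2453 ≈ 96.974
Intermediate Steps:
d(q) = 1
E = 1
-2516/2453 + 98/E = -2516/2453 + 98/1 = -2516*1/2453 + 98*1 = -2516/2453 + 98 = 237878/2453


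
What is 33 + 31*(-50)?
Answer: -1517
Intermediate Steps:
33 + 31*(-50) = 33 - 1550 = -1517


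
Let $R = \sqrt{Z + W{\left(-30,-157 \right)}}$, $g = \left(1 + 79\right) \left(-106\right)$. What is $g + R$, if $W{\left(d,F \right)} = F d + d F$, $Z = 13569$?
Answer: $-8480 + \sqrt{22989} \approx -8328.4$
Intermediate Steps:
$W{\left(d,F \right)} = 2 F d$ ($W{\left(d,F \right)} = F d + F d = 2 F d$)
$g = -8480$ ($g = 80 \left(-106\right) = -8480$)
$R = \sqrt{22989}$ ($R = \sqrt{13569 + 2 \left(-157\right) \left(-30\right)} = \sqrt{13569 + 9420} = \sqrt{22989} \approx 151.62$)
$g + R = -8480 + \sqrt{22989}$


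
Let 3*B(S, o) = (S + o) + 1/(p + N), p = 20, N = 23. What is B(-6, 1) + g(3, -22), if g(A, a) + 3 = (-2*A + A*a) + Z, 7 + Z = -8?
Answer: -11824/129 ≈ -91.659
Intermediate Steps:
Z = -15 (Z = -7 - 8 = -15)
B(S, o) = 1/129 + S/3 + o/3 (B(S, o) = ((S + o) + 1/(20 + 23))/3 = ((S + o) + 1/43)/3 = (1/43 + S + o)/3 = 1/129 + S/3 + o/3)
g(A, a) = -18 - 2*A + A*a (g(A, a) = -3 + ((-2*A + A*a) - 15) = -3 + (-15 - 2*A + A*a) = -18 - 2*A + A*a)
B(-6, 1) + g(3, -22) = (1/129 + (⅓)*(-6) + (⅓)*1) + (-18 - 2*3 + 3*(-22)) = (1/129 - 2 + ⅓) + (-18 - 6 - 66) = -214/129 - 90 = -11824/129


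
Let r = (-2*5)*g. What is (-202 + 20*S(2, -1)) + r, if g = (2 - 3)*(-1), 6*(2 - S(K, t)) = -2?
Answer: -496/3 ≈ -165.33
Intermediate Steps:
S(K, t) = 7/3 (S(K, t) = 2 - ⅙*(-2) = 2 + ⅓ = 7/3)
g = 1 (g = -1*(-1) = 1)
r = -10 (r = -2*5*1 = -10*1 = -10)
(-202 + 20*S(2, -1)) + r = (-202 + 20*(7/3)) - 10 = (-202 + 140/3) - 10 = -466/3 - 10 = -496/3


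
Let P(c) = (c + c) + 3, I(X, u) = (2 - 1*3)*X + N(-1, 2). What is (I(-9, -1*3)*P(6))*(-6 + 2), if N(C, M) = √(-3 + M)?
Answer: -540 - 60*I ≈ -540.0 - 60.0*I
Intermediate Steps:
I(X, u) = I - X (I(X, u) = (2 - 1*3)*X + √(-3 + 2) = (2 - 3)*X + √(-1) = -X + I = I - X)
P(c) = 3 + 2*c (P(c) = 2*c + 3 = 3 + 2*c)
(I(-9, -1*3)*P(6))*(-6 + 2) = ((I - 1*(-9))*(3 + 2*6))*(-6 + 2) = ((I + 9)*(3 + 12))*(-4) = ((9 + I)*15)*(-4) = (135 + 15*I)*(-4) = -540 - 60*I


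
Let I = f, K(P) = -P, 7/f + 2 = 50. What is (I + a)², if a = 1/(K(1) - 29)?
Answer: 81/6400 ≈ 0.012656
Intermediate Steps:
f = 7/48 (f = 7/(-2 + 50) = 7/48 ≈ 0.14583)
a = -1/30 (a = 1/(-1*1 - 29) = 1/(-1 - 29) = 1/(-30) = -1/30 ≈ -0.033333)
I = 7/48 ≈ 0.14583
(I + a)² = (7/48 - 1/30)² = (9/80)² = 81/6400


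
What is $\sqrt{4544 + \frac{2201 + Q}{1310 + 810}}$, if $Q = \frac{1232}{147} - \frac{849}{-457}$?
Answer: $\frac{\sqrt{117587384035452345}}{5086410} \approx 67.417$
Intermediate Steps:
$Q = \frac{98261}{9597}$ ($Q = 1232 \cdot \frac{1}{147} - - \frac{849}{457} = \frac{176}{21} + \frac{849}{457} = \frac{98261}{9597} \approx 10.239$)
$\sqrt{4544 + \frac{2201 + Q}{1310 + 810}} = \sqrt{4544 + \frac{2201 + \frac{98261}{9597}}{1310 + 810}} = \sqrt{4544 + \frac{21221258}{9597 \cdot 2120}} = \sqrt{4544 + \frac{21221258}{9597} \cdot \frac{1}{2120}} = \sqrt{4544 + \frac{10610629}{10172820}} = \sqrt{\frac{46235904709}{10172820}} = \frac{\sqrt{117587384035452345}}{5086410}$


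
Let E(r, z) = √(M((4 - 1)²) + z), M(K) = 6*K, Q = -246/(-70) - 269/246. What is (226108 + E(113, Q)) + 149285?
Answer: 375393 + √4182591630/8610 ≈ 3.7540e+5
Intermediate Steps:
Q = 20843/8610 (Q = -246*(-1/70) - 269*1/246 = 123/35 - 269/246 = 20843/8610 ≈ 2.4208)
E(r, z) = √(54 + z) (E(r, z) = √(6*(4 - 1)² + z) = √(6*3² + z) = √(6*9 + z) = √(54 + z))
(226108 + E(113, Q)) + 149285 = (226108 + √(54 + 20843/8610)) + 149285 = (226108 + √(485783/8610)) + 149285 = (226108 + √4182591630/8610) + 149285 = 375393 + √4182591630/8610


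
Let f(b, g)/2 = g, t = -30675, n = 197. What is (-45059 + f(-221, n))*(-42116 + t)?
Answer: 3251210015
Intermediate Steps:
f(b, g) = 2*g
(-45059 + f(-221, n))*(-42116 + t) = (-45059 + 2*197)*(-42116 - 30675) = (-45059 + 394)*(-72791) = -44665*(-72791) = 3251210015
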